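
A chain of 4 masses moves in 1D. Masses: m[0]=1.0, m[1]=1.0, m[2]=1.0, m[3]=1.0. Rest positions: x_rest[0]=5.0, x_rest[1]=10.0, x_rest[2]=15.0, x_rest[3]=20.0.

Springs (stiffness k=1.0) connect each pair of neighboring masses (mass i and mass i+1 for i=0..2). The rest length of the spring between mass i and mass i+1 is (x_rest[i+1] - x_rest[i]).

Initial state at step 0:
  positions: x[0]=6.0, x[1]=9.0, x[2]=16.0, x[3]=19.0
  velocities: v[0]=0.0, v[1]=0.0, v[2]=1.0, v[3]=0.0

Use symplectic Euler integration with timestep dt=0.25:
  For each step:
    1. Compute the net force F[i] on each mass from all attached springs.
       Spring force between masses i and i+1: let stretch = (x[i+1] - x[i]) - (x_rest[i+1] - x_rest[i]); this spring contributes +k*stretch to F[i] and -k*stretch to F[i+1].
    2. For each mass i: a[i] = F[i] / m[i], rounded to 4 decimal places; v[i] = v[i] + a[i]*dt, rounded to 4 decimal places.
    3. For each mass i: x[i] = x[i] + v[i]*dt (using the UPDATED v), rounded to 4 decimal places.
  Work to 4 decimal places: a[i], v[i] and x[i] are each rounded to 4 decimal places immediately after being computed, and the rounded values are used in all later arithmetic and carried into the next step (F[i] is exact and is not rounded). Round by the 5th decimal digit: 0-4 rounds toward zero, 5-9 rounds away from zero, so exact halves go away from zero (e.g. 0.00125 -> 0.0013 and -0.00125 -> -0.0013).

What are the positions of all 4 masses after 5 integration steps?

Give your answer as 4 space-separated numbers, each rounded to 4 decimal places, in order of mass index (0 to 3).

Step 0: x=[6.0000 9.0000 16.0000 19.0000] v=[0.0000 0.0000 1.0000 0.0000]
Step 1: x=[5.8750 9.2500 16.0000 19.1250] v=[-0.5000 1.0000 0.0000 0.5000]
Step 2: x=[5.6484 9.7110 15.7734 19.3672] v=[-0.9063 1.8438 -0.9063 0.9688]
Step 3: x=[5.3632 10.2970 15.3925 19.6973] v=[-1.1407 2.3438 -1.5235 1.3204]
Step 4: x=[5.0739 10.8931 14.9622 20.0709] v=[-1.1573 2.3842 -1.7212 1.4942]
Step 5: x=[4.8358 11.3798 14.5969 20.4377] v=[-0.9525 1.9467 -1.4613 1.4670]

Answer: 4.8358 11.3798 14.5969 20.4377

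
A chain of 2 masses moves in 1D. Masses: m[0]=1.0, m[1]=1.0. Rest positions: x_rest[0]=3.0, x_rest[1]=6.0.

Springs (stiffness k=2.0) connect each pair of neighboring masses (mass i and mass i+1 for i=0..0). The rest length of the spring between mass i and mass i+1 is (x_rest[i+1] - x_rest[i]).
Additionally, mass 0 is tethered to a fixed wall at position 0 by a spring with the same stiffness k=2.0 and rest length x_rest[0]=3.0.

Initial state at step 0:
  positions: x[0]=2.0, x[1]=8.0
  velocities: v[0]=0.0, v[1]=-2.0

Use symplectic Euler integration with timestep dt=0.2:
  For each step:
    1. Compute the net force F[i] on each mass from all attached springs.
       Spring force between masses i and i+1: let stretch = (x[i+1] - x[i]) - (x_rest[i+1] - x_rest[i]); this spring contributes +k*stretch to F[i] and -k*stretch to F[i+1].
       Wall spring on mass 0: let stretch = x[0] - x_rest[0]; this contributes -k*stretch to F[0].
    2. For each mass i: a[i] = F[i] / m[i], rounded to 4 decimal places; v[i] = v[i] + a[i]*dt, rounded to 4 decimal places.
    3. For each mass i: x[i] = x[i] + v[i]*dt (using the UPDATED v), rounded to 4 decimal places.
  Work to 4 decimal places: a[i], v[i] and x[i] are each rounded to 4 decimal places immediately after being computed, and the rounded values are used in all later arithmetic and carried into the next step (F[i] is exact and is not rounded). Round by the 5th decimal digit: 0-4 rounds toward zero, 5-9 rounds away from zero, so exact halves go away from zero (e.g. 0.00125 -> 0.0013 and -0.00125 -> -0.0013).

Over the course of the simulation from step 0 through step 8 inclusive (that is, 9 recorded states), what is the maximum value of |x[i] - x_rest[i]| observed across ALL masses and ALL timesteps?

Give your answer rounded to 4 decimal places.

Answer: 2.2600

Derivation:
Step 0: x=[2.0000 8.0000] v=[0.0000 -2.0000]
Step 1: x=[2.3200 7.3600] v=[1.6000 -3.2000]
Step 2: x=[2.8576 6.5568] v=[2.6880 -4.0160]
Step 3: x=[3.4625 5.6977] v=[3.0246 -4.2957]
Step 4: x=[3.9692 4.8997] v=[2.5337 -3.9898]
Step 5: x=[4.2328 4.2673] v=[1.3182 -3.1620]
Step 6: x=[4.1606 3.8721] v=[-0.3611 -1.9758]
Step 7: x=[3.7325 3.7400] v=[-2.1407 -0.6604]
Step 8: x=[3.0064 3.8473] v=[-3.6307 0.5366]
Max displacement = 2.2600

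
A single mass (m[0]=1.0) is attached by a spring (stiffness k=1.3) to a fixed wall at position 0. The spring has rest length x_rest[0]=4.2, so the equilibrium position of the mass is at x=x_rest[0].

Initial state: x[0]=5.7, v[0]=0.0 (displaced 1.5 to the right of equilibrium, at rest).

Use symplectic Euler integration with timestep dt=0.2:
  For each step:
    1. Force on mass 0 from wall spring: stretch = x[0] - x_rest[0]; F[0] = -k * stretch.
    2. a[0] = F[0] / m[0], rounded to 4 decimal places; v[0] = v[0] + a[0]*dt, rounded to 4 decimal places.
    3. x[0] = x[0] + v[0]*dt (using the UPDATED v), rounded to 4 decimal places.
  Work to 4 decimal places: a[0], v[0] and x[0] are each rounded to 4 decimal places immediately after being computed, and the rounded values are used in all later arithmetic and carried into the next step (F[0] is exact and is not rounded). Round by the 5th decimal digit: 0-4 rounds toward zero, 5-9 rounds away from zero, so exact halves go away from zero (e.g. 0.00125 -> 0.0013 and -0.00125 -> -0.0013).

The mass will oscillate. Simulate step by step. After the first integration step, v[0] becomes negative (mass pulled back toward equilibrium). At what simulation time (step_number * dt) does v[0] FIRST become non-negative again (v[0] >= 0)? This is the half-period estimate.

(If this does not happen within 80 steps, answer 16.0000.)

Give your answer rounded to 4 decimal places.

Step 0: x=[5.7000] v=[0.0000]
Step 1: x=[5.6220] v=[-0.3900]
Step 2: x=[5.4701] v=[-0.7597]
Step 3: x=[5.2521] v=[-1.0899]
Step 4: x=[4.9794] v=[-1.3634]
Step 5: x=[4.6662] v=[-1.5660]
Step 6: x=[4.3288] v=[-1.6872]
Step 7: x=[3.9847] v=[-1.7207]
Step 8: x=[3.6518] v=[-1.6647]
Step 9: x=[3.3474] v=[-1.5222]
Step 10: x=[3.0873] v=[-1.3005]
Step 11: x=[2.8851] v=[-1.0112]
Step 12: x=[2.7512] v=[-0.6693]
Step 13: x=[2.6927] v=[-0.2926]
Step 14: x=[2.7126] v=[0.0993]
First v>=0 after going negative at step 14, time=2.8000

Answer: 2.8000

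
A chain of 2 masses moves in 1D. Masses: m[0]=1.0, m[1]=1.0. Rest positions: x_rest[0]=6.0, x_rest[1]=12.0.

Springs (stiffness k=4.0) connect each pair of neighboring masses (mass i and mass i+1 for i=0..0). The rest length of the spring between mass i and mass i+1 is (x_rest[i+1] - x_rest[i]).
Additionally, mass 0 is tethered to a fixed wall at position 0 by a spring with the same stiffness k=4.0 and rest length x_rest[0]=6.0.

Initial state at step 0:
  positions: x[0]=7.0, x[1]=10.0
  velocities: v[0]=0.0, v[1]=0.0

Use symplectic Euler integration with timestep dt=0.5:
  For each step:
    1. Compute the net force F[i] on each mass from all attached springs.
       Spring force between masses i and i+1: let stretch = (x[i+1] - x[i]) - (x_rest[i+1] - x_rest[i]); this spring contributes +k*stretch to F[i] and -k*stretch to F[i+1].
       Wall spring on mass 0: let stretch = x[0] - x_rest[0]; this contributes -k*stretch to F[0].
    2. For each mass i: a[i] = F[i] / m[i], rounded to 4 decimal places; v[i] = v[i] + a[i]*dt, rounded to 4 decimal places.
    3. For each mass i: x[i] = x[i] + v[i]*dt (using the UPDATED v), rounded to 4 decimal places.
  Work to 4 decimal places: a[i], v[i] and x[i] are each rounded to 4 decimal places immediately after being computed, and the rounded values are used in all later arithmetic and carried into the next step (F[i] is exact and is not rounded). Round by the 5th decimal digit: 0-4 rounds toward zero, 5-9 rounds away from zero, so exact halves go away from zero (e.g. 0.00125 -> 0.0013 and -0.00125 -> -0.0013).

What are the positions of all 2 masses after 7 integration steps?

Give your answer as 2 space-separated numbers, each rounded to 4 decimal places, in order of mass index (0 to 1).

Step 0: x=[7.0000 10.0000] v=[0.0000 0.0000]
Step 1: x=[3.0000 13.0000] v=[-8.0000 6.0000]
Step 2: x=[6.0000 12.0000] v=[6.0000 -2.0000]
Step 3: x=[9.0000 11.0000] v=[6.0000 -2.0000]
Step 4: x=[5.0000 14.0000] v=[-8.0000 6.0000]
Step 5: x=[5.0000 14.0000] v=[0.0000 0.0000]
Step 6: x=[9.0000 11.0000] v=[8.0000 -6.0000]
Step 7: x=[6.0000 12.0000] v=[-6.0000 2.0000]

Answer: 6.0000 12.0000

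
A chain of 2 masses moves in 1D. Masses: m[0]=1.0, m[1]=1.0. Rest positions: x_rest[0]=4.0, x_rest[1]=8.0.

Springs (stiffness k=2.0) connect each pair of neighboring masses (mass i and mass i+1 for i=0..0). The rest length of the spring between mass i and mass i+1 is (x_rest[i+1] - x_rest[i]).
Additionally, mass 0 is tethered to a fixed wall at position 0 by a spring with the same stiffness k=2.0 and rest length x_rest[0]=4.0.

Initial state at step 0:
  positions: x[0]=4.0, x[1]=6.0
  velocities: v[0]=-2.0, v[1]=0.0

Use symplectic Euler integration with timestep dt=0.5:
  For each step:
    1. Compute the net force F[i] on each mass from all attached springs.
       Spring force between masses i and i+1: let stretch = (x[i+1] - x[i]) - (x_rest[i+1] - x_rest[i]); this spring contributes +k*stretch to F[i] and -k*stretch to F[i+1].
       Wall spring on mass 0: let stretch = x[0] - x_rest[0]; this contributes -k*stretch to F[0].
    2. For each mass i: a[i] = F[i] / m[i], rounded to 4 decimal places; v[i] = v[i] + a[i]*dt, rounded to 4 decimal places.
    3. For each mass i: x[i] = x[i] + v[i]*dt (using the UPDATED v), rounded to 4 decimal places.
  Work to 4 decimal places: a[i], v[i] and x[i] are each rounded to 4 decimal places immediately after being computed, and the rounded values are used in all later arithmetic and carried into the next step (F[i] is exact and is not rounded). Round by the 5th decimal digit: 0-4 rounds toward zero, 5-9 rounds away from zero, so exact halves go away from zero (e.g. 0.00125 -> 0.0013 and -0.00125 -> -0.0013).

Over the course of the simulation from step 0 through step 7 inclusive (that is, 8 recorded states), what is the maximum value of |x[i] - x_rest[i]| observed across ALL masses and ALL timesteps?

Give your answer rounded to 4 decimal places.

Answer: 2.5000

Derivation:
Step 0: x=[4.0000 6.0000] v=[-2.0000 0.0000]
Step 1: x=[2.0000 7.0000] v=[-4.0000 2.0000]
Step 2: x=[1.5000 7.5000] v=[-1.0000 1.0000]
Step 3: x=[3.2500 7.0000] v=[3.5000 -1.0000]
Step 4: x=[5.2500 6.6250] v=[4.0000 -0.7500]
Step 5: x=[5.3125 7.5625] v=[0.1250 1.8750]
Step 6: x=[3.8438 9.3750] v=[-2.9375 3.6250]
Step 7: x=[3.2188 10.4219] v=[-1.2501 2.0938]
Max displacement = 2.5000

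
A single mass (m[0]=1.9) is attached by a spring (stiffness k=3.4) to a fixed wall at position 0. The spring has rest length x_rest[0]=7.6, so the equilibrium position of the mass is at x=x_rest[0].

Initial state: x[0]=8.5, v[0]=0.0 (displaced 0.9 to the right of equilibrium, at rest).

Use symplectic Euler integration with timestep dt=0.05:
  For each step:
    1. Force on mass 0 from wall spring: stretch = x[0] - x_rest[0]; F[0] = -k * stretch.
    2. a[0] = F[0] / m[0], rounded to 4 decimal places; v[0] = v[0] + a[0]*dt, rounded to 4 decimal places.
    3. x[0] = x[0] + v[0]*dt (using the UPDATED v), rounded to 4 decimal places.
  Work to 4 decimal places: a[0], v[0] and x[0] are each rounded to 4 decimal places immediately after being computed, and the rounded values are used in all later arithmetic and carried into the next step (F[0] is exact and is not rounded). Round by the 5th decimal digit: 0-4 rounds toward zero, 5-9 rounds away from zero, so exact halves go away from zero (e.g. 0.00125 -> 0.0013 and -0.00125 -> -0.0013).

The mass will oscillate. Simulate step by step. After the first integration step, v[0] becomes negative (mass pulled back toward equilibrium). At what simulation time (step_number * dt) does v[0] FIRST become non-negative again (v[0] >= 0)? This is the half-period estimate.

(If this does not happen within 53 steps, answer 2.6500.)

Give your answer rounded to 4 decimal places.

Answer: 2.3500

Derivation:
Step 0: x=[8.5000] v=[0.0000]
Step 1: x=[8.4960] v=[-0.0805]
Step 2: x=[8.4880] v=[-0.1607]
Step 3: x=[8.4760] v=[-0.2402]
Step 4: x=[8.4601] v=[-0.3186]
Step 5: x=[8.4403] v=[-0.3956]
Step 6: x=[8.4168] v=[-0.4708]
Step 7: x=[8.3896] v=[-0.5439]
Step 8: x=[8.3589] v=[-0.6146]
Step 9: x=[8.3248] v=[-0.6825]
Step 10: x=[8.2874] v=[-0.7474]
Step 11: x=[8.2470] v=[-0.8089]
Step 12: x=[8.2037] v=[-0.8668]
Step 13: x=[8.1577] v=[-0.9208]
Step 14: x=[8.1092] v=[-0.9707]
Step 15: x=[8.0584] v=[-1.0163]
Step 16: x=[8.0055] v=[-1.0573]
Step 17: x=[7.9508] v=[-1.0936]
Step 18: x=[7.8946] v=[-1.1250]
Step 19: x=[7.8370] v=[-1.1514]
Step 20: x=[7.7784] v=[-1.1726]
Step 21: x=[7.7190] v=[-1.1886]
Step 22: x=[7.6590] v=[-1.1992]
Step 23: x=[7.5988] v=[-1.2045]
Step 24: x=[7.5386] v=[-1.2044]
Step 25: x=[7.4787] v=[-1.1989]
Step 26: x=[7.4193] v=[-1.1880]
Step 27: x=[7.3607] v=[-1.1718]
Step 28: x=[7.3032] v=[-1.1504]
Step 29: x=[7.2470] v=[-1.1238]
Step 30: x=[7.1924] v=[-1.0922]
Step 31: x=[7.1396] v=[-1.0557]
Step 32: x=[7.0889] v=[-1.0145]
Step 33: x=[7.0405] v=[-0.9688]
Step 34: x=[6.9946] v=[-0.9187]
Step 35: x=[6.9514] v=[-0.8645]
Step 36: x=[6.9111] v=[-0.8065]
Step 37: x=[6.8739] v=[-0.7449]
Step 38: x=[6.8399] v=[-0.6799]
Step 39: x=[6.8093] v=[-0.6119]
Step 40: x=[6.7822] v=[-0.5412]
Step 41: x=[6.7588] v=[-0.4680]
Step 42: x=[6.7392] v=[-0.3927]
Step 43: x=[6.7234] v=[-0.3157]
Step 44: x=[6.7115] v=[-0.2373]
Step 45: x=[6.7036] v=[-0.1578]
Step 46: x=[6.6997] v=[-0.0776]
Step 47: x=[6.6999] v=[0.0030]
First v>=0 after going negative at step 47, time=2.3500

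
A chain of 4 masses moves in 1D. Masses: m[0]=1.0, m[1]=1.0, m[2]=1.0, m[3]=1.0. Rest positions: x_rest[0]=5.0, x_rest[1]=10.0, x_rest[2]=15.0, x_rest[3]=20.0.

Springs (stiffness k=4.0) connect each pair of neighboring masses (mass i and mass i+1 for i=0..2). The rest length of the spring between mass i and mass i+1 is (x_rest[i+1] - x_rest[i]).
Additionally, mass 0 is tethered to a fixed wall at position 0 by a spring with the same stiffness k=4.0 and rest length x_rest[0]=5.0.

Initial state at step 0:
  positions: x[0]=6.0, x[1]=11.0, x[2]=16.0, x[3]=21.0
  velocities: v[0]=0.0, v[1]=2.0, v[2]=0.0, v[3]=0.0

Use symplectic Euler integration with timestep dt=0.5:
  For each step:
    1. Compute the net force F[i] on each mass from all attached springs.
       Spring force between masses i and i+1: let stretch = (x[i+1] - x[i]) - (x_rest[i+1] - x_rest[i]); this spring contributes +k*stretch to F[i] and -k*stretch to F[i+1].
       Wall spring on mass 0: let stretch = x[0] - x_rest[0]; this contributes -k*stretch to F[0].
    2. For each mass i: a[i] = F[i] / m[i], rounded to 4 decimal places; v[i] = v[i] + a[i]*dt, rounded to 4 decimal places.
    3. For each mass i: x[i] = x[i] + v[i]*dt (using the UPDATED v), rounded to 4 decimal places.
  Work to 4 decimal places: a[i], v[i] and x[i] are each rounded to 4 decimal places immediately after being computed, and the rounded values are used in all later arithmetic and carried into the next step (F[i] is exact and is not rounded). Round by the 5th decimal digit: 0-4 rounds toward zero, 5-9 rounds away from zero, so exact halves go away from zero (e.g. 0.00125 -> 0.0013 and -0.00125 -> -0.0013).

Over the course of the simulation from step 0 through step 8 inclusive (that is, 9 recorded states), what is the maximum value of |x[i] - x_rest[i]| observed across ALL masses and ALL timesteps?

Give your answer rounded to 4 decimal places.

Step 0: x=[6.0000 11.0000 16.0000 21.0000] v=[0.0000 2.0000 0.0000 0.0000]
Step 1: x=[5.0000 12.0000 16.0000 21.0000] v=[-2.0000 2.0000 0.0000 0.0000]
Step 2: x=[6.0000 10.0000 17.0000 21.0000] v=[2.0000 -4.0000 2.0000 0.0000]
Step 3: x=[5.0000 11.0000 15.0000 22.0000] v=[-2.0000 2.0000 -4.0000 2.0000]
Step 4: x=[5.0000 10.0000 16.0000 21.0000] v=[0.0000 -2.0000 2.0000 -2.0000]
Step 5: x=[5.0000 10.0000 16.0000 20.0000] v=[0.0000 0.0000 0.0000 -2.0000]
Step 6: x=[5.0000 11.0000 14.0000 20.0000] v=[0.0000 2.0000 -4.0000 0.0000]
Step 7: x=[6.0000 9.0000 15.0000 19.0000] v=[2.0000 -4.0000 2.0000 -2.0000]
Step 8: x=[4.0000 10.0000 14.0000 19.0000] v=[-4.0000 2.0000 -2.0000 0.0000]
Max displacement = 2.0000

Answer: 2.0000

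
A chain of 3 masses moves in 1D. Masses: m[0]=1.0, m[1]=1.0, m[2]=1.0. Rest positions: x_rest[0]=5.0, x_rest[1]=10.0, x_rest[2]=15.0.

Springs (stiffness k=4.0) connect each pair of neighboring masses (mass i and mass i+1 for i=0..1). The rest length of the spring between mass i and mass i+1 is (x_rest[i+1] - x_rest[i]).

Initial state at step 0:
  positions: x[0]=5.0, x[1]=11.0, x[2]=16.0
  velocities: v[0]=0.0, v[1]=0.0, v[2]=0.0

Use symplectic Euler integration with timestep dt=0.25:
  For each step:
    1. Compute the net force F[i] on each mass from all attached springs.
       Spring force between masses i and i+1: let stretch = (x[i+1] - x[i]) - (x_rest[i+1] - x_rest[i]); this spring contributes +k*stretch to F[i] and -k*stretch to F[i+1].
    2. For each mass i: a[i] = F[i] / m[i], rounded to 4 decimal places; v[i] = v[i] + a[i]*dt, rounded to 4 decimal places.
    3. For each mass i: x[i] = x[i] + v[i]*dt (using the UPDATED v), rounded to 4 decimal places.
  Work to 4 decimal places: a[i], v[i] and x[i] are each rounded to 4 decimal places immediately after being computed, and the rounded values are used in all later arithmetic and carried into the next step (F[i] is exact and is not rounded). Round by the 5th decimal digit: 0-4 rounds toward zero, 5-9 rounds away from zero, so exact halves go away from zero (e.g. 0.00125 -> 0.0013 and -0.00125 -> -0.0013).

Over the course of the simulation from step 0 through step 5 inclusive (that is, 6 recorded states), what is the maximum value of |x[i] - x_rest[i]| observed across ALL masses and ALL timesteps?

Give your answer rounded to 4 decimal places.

Answer: 1.1172

Derivation:
Step 0: x=[5.0000 11.0000 16.0000] v=[0.0000 0.0000 0.0000]
Step 1: x=[5.2500 10.7500 16.0000] v=[1.0000 -1.0000 0.0000]
Step 2: x=[5.6250 10.4375 15.9375] v=[1.5000 -1.2500 -0.2500]
Step 3: x=[5.9531 10.2969 15.7500] v=[1.3125 -0.5625 -0.7500]
Step 4: x=[6.1172 10.4336 15.4492] v=[0.6563 0.5468 -1.2031]
Step 5: x=[6.1104 10.7451 15.1445] v=[-0.0273 1.2460 -1.2187]
Max displacement = 1.1172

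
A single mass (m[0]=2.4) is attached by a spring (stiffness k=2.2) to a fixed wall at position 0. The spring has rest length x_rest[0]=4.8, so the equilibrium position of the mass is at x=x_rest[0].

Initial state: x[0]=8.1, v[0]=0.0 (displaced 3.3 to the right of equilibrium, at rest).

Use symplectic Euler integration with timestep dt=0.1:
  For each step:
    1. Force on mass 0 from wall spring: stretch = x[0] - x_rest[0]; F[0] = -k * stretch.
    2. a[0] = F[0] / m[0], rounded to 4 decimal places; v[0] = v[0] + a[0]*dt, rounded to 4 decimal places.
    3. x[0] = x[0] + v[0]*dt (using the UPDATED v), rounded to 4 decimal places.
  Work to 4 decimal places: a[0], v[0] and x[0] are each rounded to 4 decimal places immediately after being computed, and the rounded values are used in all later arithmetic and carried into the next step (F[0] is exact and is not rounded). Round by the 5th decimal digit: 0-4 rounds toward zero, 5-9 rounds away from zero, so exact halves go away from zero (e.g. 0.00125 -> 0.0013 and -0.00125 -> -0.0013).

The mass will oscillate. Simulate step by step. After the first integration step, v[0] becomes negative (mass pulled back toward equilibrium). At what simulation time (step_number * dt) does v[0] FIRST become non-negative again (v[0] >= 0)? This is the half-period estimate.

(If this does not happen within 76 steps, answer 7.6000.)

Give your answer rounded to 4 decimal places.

Step 0: x=[8.1000] v=[0.0000]
Step 1: x=[8.0698] v=[-0.3025]
Step 2: x=[8.0096] v=[-0.6022]
Step 3: x=[7.9200] v=[-0.8964]
Step 4: x=[7.8018] v=[-1.1824]
Step 5: x=[7.6560] v=[-1.4576]
Step 6: x=[7.4841] v=[-1.7194]
Step 7: x=[7.2876] v=[-1.9654]
Step 8: x=[7.0683] v=[-2.1934]
Step 9: x=[6.8282] v=[-2.4013]
Step 10: x=[6.5695] v=[-2.5872]
Step 11: x=[6.2946] v=[-2.7494]
Step 12: x=[6.0060] v=[-2.8864]
Step 13: x=[5.7063] v=[-2.9970]
Step 14: x=[5.3983] v=[-3.0801]
Step 15: x=[5.0848] v=[-3.1349]
Step 16: x=[4.7687] v=[-3.1610]
Step 17: x=[4.4529] v=[-3.1581]
Step 18: x=[4.1403] v=[-3.1263]
Step 19: x=[3.8337] v=[-3.0658]
Step 20: x=[3.5360] v=[-2.9772]
Step 21: x=[3.2499] v=[-2.8613]
Step 22: x=[2.9780] v=[-2.7192]
Step 23: x=[2.7228] v=[-2.5522]
Step 24: x=[2.4866] v=[-2.3618]
Step 25: x=[2.2716] v=[-2.1497]
Step 26: x=[2.0798] v=[-1.9179]
Step 27: x=[1.9129] v=[-1.6686]
Step 28: x=[1.7725] v=[-1.4040]
Step 29: x=[1.6599] v=[-1.1265]
Step 30: x=[1.5760] v=[-0.8387]
Step 31: x=[1.5217] v=[-0.5432]
Step 32: x=[1.4974] v=[-0.2427]
Step 33: x=[1.5034] v=[0.0600]
First v>=0 after going negative at step 33, time=3.3000

Answer: 3.3000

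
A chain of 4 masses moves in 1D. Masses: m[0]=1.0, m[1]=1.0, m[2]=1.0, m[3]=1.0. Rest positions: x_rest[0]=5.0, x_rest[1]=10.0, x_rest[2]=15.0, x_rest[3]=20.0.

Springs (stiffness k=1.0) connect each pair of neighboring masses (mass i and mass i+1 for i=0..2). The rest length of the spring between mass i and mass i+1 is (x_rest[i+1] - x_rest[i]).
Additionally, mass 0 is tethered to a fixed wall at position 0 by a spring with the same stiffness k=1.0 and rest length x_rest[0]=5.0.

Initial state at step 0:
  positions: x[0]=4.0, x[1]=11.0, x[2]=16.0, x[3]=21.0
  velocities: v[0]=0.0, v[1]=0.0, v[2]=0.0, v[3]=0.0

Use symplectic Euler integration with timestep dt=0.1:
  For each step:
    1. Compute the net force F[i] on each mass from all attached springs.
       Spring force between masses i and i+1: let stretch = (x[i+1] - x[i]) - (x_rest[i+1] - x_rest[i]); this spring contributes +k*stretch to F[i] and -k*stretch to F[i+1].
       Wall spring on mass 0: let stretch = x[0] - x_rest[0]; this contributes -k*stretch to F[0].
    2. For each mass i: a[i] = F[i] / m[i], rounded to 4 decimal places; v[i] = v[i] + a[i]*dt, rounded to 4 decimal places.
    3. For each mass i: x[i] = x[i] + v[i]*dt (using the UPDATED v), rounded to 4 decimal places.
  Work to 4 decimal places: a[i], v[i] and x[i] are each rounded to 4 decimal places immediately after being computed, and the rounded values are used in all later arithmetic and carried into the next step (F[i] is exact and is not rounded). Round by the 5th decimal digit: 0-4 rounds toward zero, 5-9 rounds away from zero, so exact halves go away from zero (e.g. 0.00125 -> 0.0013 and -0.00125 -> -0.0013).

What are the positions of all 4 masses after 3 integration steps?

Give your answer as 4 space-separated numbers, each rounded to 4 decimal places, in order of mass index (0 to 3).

Answer: 4.1760 10.8835 15.9990 21.0000

Derivation:
Step 0: x=[4.0000 11.0000 16.0000 21.0000] v=[0.0000 0.0000 0.0000 0.0000]
Step 1: x=[4.0300 10.9800 16.0000 21.0000] v=[0.3000 -0.2000 0.0000 0.0000]
Step 2: x=[4.0892 10.9407 15.9998 21.0000] v=[0.5920 -0.3930 -0.0020 0.0000]
Step 3: x=[4.1760 10.8835 15.9990 21.0000] v=[0.8682 -0.5722 -0.0079 0.0000]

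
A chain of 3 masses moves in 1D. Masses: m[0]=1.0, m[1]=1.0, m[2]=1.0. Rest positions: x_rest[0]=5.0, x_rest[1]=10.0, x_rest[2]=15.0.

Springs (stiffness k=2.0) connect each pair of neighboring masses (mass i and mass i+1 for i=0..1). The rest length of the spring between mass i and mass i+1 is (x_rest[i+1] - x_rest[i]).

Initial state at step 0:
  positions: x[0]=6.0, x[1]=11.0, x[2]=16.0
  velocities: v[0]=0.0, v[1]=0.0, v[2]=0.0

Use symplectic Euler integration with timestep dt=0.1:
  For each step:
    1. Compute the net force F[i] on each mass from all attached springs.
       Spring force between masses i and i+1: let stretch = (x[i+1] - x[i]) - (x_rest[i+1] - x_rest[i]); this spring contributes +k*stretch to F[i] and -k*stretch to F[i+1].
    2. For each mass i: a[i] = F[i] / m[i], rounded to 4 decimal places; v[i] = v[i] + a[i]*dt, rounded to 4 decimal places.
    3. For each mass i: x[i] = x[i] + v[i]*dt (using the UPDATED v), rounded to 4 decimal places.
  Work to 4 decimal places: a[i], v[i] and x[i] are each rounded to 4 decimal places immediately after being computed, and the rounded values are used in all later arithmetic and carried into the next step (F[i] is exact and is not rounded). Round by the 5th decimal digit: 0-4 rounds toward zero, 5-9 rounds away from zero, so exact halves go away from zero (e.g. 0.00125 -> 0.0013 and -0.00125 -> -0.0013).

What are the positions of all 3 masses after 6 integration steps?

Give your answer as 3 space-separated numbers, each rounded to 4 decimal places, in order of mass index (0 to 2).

Answer: 6.0000 11.0000 16.0000

Derivation:
Step 0: x=[6.0000 11.0000 16.0000] v=[0.0000 0.0000 0.0000]
Step 1: x=[6.0000 11.0000 16.0000] v=[0.0000 0.0000 0.0000]
Step 2: x=[6.0000 11.0000 16.0000] v=[0.0000 0.0000 0.0000]
Step 3: x=[6.0000 11.0000 16.0000] v=[0.0000 0.0000 0.0000]
Step 4: x=[6.0000 11.0000 16.0000] v=[0.0000 0.0000 0.0000]
Step 5: x=[6.0000 11.0000 16.0000] v=[0.0000 0.0000 0.0000]
Step 6: x=[6.0000 11.0000 16.0000] v=[0.0000 0.0000 0.0000]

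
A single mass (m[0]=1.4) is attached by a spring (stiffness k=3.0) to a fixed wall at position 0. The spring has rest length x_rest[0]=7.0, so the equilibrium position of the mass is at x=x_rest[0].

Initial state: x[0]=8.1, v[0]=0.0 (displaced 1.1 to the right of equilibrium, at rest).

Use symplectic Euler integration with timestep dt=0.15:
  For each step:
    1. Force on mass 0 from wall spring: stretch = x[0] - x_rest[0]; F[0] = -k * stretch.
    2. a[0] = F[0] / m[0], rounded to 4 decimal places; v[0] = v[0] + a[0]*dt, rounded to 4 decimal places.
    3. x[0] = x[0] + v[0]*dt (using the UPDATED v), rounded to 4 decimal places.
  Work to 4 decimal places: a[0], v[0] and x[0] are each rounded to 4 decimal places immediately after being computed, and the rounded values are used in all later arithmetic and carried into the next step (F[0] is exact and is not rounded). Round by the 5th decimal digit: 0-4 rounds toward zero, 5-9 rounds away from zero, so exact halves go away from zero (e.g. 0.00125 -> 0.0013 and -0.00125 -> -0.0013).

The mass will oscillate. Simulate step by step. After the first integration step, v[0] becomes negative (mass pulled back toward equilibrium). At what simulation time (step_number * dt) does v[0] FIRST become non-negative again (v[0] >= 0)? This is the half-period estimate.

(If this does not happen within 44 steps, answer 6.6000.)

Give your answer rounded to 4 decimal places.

Answer: 2.2500

Derivation:
Step 0: x=[8.1000] v=[0.0000]
Step 1: x=[8.0470] v=[-0.3536]
Step 2: x=[7.9435] v=[-0.6901]
Step 3: x=[7.7945] v=[-0.9934]
Step 4: x=[7.6072] v=[-1.2488]
Step 5: x=[7.3906] v=[-1.4440]
Step 6: x=[7.1552] v=[-1.5696]
Step 7: x=[6.9123] v=[-1.6195]
Step 8: x=[6.6736] v=[-1.5913]
Step 9: x=[6.4506] v=[-1.4864]
Step 10: x=[6.2541] v=[-1.3098]
Step 11: x=[6.0936] v=[-1.0700]
Step 12: x=[5.9768] v=[-0.7787]
Step 13: x=[5.9093] v=[-0.4498]
Step 14: x=[5.8944] v=[-0.0992]
Step 15: x=[5.9328] v=[0.2562]
First v>=0 after going negative at step 15, time=2.2500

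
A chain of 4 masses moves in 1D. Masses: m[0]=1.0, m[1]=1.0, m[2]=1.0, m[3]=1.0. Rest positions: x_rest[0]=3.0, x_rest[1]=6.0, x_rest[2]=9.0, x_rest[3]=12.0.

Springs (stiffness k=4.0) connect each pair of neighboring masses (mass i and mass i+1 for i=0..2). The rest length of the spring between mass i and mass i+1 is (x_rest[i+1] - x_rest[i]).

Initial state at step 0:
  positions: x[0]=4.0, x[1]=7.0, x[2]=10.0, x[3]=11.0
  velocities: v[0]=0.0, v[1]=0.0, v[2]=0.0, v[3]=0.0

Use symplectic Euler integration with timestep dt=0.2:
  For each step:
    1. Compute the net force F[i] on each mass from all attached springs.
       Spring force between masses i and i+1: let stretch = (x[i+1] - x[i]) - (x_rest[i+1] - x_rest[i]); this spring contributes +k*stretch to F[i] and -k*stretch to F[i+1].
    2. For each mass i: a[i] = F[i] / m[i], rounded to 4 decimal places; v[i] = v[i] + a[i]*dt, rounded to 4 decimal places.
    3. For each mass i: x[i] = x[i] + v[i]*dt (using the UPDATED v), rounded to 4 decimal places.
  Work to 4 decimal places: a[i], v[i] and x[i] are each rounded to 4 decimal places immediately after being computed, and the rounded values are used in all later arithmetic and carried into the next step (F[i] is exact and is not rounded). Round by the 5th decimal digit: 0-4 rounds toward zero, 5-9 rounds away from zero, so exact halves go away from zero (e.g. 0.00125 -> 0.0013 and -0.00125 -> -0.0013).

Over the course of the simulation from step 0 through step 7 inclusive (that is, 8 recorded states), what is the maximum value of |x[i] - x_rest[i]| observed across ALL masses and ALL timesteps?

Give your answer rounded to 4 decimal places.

Answer: 1.2594

Derivation:
Step 0: x=[4.0000 7.0000 10.0000 11.0000] v=[0.0000 0.0000 0.0000 0.0000]
Step 1: x=[4.0000 7.0000 9.6800 11.3200] v=[0.0000 0.0000 -1.6000 1.6000]
Step 2: x=[4.0000 6.9488 9.1936 11.8576] v=[0.0000 -0.2560 -2.4320 2.6880]
Step 3: x=[3.9918 6.7850 8.7743 12.4490] v=[-0.0410 -0.8192 -2.0966 2.9568]
Step 4: x=[3.9505 6.4925 8.6246 12.9324] v=[-0.2064 -1.4623 -0.7483 2.4170]
Step 5: x=[3.8359 6.1345 8.8231 13.2066] v=[-0.5728 -1.7902 0.9923 1.3708]
Step 6: x=[3.6091 5.8389 9.2927 13.2594] v=[-1.1339 -1.4782 2.3482 0.2640]
Step 7: x=[3.2591 5.7391 9.8444 13.1575] v=[-1.7501 -0.4990 2.7585 -0.5094]
Max displacement = 1.2594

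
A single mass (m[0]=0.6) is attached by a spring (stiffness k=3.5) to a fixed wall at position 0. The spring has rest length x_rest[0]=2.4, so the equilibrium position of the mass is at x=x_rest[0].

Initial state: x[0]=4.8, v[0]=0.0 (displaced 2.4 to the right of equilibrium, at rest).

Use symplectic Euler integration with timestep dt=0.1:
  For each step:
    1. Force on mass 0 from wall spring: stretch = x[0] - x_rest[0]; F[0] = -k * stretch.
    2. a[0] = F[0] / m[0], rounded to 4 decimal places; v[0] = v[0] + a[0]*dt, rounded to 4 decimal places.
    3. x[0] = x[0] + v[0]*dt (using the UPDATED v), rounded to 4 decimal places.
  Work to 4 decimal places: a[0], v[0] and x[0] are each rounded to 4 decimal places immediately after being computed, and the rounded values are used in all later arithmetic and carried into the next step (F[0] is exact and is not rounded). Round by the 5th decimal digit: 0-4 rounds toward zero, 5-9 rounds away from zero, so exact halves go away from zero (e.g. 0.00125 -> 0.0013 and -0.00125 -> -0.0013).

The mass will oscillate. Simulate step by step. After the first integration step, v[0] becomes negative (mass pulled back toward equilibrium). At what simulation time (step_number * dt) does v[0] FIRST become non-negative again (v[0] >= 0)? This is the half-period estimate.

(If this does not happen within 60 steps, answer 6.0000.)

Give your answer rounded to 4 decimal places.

Step 0: x=[4.8000] v=[0.0000]
Step 1: x=[4.6600] v=[-1.4000]
Step 2: x=[4.3882] v=[-2.7183]
Step 3: x=[4.0004] v=[-3.8781]
Step 4: x=[3.5192] v=[-4.8117]
Step 5: x=[2.9727] v=[-5.4646]
Step 6: x=[2.3928] v=[-5.7987]
Step 7: x=[1.8134] v=[-5.7945]
Step 8: x=[1.2682] v=[-5.4523]
Step 9: x=[0.7890] v=[-4.7921]
Step 10: x=[0.4038] v=[-3.8524]
Step 11: x=[0.1350] v=[-2.6880]
Step 12: x=[-0.0017] v=[-1.3668]
Step 13: x=[0.0017] v=[0.0342]
First v>=0 after going negative at step 13, time=1.3000

Answer: 1.3000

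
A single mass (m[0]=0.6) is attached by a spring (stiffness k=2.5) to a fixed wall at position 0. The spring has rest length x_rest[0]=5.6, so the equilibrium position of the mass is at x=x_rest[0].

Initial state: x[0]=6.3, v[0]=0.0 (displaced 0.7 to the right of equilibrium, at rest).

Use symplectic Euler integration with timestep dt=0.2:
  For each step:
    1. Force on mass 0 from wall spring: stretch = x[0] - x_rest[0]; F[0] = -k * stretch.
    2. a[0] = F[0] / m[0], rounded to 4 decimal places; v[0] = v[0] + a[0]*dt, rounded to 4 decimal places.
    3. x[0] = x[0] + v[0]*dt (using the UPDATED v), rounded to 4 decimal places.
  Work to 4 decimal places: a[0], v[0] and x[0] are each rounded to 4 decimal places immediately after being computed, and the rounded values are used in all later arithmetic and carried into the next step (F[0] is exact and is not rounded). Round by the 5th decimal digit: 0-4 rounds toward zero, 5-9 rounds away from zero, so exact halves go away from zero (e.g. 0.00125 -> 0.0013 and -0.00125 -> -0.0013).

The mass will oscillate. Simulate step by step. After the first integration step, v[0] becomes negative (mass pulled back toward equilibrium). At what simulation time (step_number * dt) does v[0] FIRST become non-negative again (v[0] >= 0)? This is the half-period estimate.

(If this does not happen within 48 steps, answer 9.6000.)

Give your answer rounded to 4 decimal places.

Answer: 1.6000

Derivation:
Step 0: x=[6.3000] v=[0.0000]
Step 1: x=[6.1833] v=[-0.5833]
Step 2: x=[5.9694] v=[-1.0694]
Step 3: x=[5.6940] v=[-1.3772]
Step 4: x=[5.4029] v=[-1.4555]
Step 5: x=[5.1447] v=[-1.2912]
Step 6: x=[4.9623] v=[-0.9118]
Step 7: x=[4.8862] v=[-0.3804]
Step 8: x=[4.9291] v=[0.2144]
First v>=0 after going negative at step 8, time=1.6000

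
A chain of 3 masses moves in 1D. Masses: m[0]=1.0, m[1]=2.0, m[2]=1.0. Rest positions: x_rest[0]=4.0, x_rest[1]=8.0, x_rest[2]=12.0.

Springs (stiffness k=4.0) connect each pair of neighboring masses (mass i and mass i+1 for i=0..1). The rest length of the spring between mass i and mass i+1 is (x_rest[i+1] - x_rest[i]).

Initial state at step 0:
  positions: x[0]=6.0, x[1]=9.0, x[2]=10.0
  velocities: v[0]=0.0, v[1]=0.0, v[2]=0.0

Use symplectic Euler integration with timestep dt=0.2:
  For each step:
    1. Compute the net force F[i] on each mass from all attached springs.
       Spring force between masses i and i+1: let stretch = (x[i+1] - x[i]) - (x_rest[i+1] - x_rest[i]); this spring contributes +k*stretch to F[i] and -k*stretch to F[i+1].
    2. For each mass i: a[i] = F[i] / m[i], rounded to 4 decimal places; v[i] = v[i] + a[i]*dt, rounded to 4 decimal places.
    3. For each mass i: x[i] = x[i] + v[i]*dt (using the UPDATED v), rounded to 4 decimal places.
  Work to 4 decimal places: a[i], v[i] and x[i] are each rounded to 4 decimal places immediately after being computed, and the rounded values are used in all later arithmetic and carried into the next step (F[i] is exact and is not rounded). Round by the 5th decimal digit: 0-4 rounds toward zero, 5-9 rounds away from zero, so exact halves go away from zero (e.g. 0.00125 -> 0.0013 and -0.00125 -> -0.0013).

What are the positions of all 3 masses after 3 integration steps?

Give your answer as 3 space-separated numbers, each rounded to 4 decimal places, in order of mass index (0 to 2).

Answer: 5.0482 8.2796 12.3926

Derivation:
Step 0: x=[6.0000 9.0000 10.0000] v=[0.0000 0.0000 0.0000]
Step 1: x=[5.8400 8.8400 10.4800] v=[-0.8000 -0.8000 2.4000]
Step 2: x=[5.5200 8.5712 11.3376] v=[-1.6000 -1.3440 4.2880]
Step 3: x=[5.0482 8.2796 12.3926] v=[-2.3590 -1.4579 5.2749]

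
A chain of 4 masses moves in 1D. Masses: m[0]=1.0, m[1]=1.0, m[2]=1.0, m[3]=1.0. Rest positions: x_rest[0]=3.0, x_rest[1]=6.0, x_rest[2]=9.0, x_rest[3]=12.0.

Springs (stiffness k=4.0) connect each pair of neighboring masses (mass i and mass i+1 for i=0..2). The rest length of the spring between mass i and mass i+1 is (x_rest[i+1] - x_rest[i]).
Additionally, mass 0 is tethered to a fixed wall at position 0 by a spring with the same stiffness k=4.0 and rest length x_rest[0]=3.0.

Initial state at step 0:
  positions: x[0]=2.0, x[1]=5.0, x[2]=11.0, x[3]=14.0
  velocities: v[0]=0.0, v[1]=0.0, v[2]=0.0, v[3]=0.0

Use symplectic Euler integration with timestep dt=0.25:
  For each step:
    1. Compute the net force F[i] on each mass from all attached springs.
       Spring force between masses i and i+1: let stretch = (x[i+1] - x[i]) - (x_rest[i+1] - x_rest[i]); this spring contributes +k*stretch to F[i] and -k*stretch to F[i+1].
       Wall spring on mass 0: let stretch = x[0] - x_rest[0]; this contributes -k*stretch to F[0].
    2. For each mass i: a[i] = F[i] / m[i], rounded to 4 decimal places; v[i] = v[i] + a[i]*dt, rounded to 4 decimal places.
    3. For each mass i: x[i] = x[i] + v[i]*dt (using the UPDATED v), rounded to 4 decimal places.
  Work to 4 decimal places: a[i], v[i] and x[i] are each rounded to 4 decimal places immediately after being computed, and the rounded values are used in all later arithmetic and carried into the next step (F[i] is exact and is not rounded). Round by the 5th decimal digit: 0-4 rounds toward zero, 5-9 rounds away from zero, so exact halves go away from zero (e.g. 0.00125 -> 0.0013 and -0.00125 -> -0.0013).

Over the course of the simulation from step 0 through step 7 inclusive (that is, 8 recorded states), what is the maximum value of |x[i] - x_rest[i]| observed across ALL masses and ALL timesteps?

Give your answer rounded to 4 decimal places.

Step 0: x=[2.0000 5.0000 11.0000 14.0000] v=[0.0000 0.0000 0.0000 0.0000]
Step 1: x=[2.2500 5.7500 10.2500 14.0000] v=[1.0000 3.0000 -3.0000 0.0000]
Step 2: x=[2.8125 6.7500 9.3125 13.8125] v=[2.2500 4.0000 -3.7500 -0.7500]
Step 3: x=[3.6563 7.4063 8.8594 13.2500] v=[3.3750 2.6250 -1.8125 -2.2500]
Step 4: x=[4.5235 7.4883 9.1407 12.3399] v=[3.4687 0.3281 1.1250 -3.6406]
Step 5: x=[5.0010 7.2422 9.8087 11.3800] v=[1.9100 -0.9843 2.6718 -3.8398]
Step 6: x=[4.7886 7.0775 10.2279 10.7772] v=[-0.8498 -0.6590 1.6766 -2.4111]
Step 7: x=[3.9512 7.1281 9.9968 10.7871] v=[-3.3495 0.2025 -0.9245 0.0396]
Max displacement = 2.0010

Answer: 2.0010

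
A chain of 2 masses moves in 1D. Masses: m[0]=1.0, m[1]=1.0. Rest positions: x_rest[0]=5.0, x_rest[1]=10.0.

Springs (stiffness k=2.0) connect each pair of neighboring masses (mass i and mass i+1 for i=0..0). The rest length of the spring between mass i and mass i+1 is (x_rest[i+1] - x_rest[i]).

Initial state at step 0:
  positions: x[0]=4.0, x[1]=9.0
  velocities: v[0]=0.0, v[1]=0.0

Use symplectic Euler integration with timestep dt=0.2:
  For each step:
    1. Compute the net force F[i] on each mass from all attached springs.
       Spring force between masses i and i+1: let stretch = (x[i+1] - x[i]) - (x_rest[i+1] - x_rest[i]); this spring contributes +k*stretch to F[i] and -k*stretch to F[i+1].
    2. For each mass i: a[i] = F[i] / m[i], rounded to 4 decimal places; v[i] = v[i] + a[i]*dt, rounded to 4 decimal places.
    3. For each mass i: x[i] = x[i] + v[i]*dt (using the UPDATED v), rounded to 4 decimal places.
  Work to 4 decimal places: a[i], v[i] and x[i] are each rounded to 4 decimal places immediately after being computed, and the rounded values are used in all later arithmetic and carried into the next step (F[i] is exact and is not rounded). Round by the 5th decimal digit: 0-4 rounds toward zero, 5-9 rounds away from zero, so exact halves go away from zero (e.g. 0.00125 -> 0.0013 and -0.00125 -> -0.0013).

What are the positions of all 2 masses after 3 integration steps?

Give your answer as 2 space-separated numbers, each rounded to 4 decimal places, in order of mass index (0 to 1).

Answer: 4.0000 9.0000

Derivation:
Step 0: x=[4.0000 9.0000] v=[0.0000 0.0000]
Step 1: x=[4.0000 9.0000] v=[0.0000 0.0000]
Step 2: x=[4.0000 9.0000] v=[0.0000 0.0000]
Step 3: x=[4.0000 9.0000] v=[0.0000 0.0000]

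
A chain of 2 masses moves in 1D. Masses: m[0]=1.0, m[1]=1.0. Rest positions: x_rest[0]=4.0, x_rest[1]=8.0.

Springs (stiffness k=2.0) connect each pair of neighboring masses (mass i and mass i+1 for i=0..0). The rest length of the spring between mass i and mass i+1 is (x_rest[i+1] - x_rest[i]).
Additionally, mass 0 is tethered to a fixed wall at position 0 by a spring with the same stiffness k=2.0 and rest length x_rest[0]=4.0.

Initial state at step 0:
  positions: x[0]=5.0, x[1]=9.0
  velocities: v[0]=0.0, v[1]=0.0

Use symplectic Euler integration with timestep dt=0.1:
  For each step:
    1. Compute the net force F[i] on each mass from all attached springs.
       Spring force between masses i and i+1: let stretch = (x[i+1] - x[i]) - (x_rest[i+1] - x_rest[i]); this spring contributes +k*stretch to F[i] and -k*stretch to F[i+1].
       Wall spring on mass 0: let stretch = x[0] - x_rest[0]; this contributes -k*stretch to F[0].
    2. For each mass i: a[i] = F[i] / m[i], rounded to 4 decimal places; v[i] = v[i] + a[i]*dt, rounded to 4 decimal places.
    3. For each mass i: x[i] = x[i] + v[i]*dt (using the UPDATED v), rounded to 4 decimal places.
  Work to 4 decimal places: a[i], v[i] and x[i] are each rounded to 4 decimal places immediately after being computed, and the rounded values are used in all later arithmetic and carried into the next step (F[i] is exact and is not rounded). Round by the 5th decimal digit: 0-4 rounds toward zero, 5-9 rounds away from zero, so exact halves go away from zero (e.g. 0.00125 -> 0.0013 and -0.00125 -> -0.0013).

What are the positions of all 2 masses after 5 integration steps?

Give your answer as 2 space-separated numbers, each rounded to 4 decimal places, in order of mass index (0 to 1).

Answer: 4.7270 8.9866

Derivation:
Step 0: x=[5.0000 9.0000] v=[0.0000 0.0000]
Step 1: x=[4.9800 9.0000] v=[-0.2000 0.0000]
Step 2: x=[4.9408 8.9996] v=[-0.3920 -0.0040]
Step 3: x=[4.8840 8.9980] v=[-0.5684 -0.0158]
Step 4: x=[4.8118 8.9941] v=[-0.7224 -0.0386]
Step 5: x=[4.7270 8.9866] v=[-0.8483 -0.0751]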